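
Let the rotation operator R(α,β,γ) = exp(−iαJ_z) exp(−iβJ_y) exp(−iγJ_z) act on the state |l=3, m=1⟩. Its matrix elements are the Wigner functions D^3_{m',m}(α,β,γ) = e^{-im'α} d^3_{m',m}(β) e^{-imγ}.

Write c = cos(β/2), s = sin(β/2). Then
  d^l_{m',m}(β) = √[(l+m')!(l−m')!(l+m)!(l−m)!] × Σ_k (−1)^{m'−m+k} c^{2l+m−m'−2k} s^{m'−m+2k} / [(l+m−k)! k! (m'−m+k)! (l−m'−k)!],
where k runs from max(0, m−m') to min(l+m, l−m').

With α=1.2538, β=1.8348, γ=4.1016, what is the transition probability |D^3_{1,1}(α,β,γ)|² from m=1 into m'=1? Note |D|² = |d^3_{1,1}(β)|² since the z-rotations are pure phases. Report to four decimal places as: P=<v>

P=0.0591

D^3_{1,1}(1.2538,1.8348,4.1016) = e^{-i·1·1.2538}·d^3_{1,1}(1.8348)·e^{-i·1·4.1016}. Compute d first:
c=cos(1.8348/2)=0.607887, s=sin(1.8348/2)=0.794024; N=√[24·2·24·2]=48.000000
The bounds max(0,m−m')=0 and min(l+m,l−m')=2 give 3 terms
  k=0: (−1)^0·48.0000/(48)·0.6079^6·0.7940^0 = +0.050459
  k=1: (−1)^1·48.0000/(6)·0.6079^4·0.7940^2 = -0.688728
  k=2: (−1)^2·48.0000/(8)·0.6079^2·0.7940^4 = +0.881314
d^3_{1,1}(1.8348) = +0.050459 -0.688728 +0.881314 = +0.243045
|D^3_{1,1}|² = |d^3_{1,1}(β)|² = (+0.243045)² = 0.059071 (the z-rotation phases have unit modulus)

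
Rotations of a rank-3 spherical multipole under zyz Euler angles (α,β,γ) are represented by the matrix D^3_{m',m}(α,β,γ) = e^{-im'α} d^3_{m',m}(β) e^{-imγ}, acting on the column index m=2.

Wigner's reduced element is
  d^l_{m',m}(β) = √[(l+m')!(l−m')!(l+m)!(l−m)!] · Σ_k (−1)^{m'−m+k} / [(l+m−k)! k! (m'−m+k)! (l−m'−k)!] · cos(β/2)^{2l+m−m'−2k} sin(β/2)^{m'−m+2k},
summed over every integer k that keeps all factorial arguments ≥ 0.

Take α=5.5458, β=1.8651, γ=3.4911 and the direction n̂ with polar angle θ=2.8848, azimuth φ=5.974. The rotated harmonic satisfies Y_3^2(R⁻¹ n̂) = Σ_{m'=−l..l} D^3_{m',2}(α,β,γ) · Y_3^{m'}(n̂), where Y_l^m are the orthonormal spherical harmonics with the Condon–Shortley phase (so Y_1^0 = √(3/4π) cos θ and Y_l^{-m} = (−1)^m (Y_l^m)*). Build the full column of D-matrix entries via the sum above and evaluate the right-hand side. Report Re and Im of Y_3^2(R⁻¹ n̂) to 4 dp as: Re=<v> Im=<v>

Re=0.3447 Im=-0.1685

Need the full column D^3_{m',2} for m'=−3..3 at α=5.5458, β=1.8651, γ=3.4911.
cos(β/2)=0.595788, sin(β/2)=0.803142
d^3_{-3,2}: single k=5 term ⇒ +0.487673;  D = -0.474784-0.111379i
d^3_{-2,2}: k∈[4..5] ⇒ +0.738452 -0.268382 = +0.470070;  D = -0.266580-0.387170i
d^3_{-1,2}: k∈[3..4] ⇒ +0.692918 -0.629583 = +0.063335;  D = +0.008486-0.062764i
d^3_{0,2}: k∈[2..3] ⇒ +0.445156 -0.808934 = -0.363778;  D = -0.278464+0.234078i
d^3_{1,2}: k∈[1..2] ⇒ +0.190656 -0.692918 = -0.502262;  D = -0.501892-0.019267i
d^3_{2,2}: k∈[0..1] ⇒ +0.044725 -0.406370 = -0.361645;  D = -0.258175-0.253244i
d^3_{3,2}: single k=0 term ⇒ -0.147682;  D = -0.008510-0.147436i
Y_3^{m'}(θ=2.8848,φ=5.974) and Σ D·Y over m':
  (-0.4748-0.1114i)·(+0.0041+0.0055i)  (-0.2666-0.3872i)·(-0.0520-0.0370i)  (+0.0085-0.0628i)·(+0.2875+0.0918i)  (-0.2785+0.2341i)·(-0.6055+0.0000i)  (-0.5019-0.0193i)·(-0.2875+0.0918i)  (-0.2582-0.2532i)·(-0.0520+0.0370i)  (-0.0085-0.1474i)·(-0.0041+0.0055i)
Y_3^2(R⁻¹ n̂) = +0.344705-0.168464i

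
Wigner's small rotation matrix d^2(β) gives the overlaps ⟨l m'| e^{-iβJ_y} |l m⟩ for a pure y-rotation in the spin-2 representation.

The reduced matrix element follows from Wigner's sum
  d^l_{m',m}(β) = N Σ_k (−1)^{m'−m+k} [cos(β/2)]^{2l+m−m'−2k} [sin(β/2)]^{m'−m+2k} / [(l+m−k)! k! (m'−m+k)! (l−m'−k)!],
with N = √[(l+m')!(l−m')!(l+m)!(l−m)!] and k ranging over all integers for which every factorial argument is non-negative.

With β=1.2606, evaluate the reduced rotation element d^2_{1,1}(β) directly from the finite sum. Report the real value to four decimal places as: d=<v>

d^2_{1,1}(β=1.2606) via Wigner's sum:
Half-angle: c=0.807851, s=0.589387. N=√(6·1·6·1)=6.000000
k: max(0,(1)−(1))=0 … min(2+(1),2−(1))=1
  k=0: (−1)^0·6.0000/(6)·0.8079^4·0.5894^0 = +0.425917
  k=1: (−1)^1·6.0000/(2)·0.8079^2·0.5894^2 = -0.680119
d^2_{1,1}(1.2606) = +0.425917 -0.680119 = -0.254202

d=-0.2542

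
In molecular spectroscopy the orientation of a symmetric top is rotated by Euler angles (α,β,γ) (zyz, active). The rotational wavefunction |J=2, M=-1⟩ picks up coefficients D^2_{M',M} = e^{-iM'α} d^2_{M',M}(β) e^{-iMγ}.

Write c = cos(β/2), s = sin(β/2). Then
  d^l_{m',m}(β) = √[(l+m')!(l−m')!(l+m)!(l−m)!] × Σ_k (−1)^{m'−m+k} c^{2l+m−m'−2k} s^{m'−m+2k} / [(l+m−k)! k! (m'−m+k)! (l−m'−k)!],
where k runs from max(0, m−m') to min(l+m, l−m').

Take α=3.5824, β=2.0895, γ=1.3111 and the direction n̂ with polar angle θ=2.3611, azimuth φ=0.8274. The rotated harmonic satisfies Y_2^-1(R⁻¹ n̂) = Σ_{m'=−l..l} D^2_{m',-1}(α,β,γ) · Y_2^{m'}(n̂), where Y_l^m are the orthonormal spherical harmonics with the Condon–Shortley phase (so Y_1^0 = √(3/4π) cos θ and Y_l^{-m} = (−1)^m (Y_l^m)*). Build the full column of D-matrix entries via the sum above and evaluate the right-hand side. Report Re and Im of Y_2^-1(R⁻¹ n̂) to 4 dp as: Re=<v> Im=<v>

Need the full column D^2_{m',-1} for m'=−2..2 at α=3.5824, β=2.0895, γ=1.3111.
cos(β/2)=0.502118, sin(β/2)=0.864799
d^2_{-2,-1}: single k=1 term ⇒ +0.218959;  D = -0.127565+0.177962i
d^2_{-1,-1}: k∈[0..1] ⇒ +0.063566 -0.565670 = -0.502105;  D = -0.090440+0.493892i
d^2_{0,-1}: k∈[0..1] ⇒ -0.268169 +0.795476 = +0.527307;  D = +0.135406+0.509625i
d^2_{1,-1}: k∈[0..1] ⇒ +0.565670 -0.559321 = +0.006350;  D = -0.004093-0.004855i
d^2_{2,-1}: single k=0 term ⇒ -0.649504;  D = -0.590516-0.270455i
Y_2^{m'}(θ=2.3611,φ=0.8274) and Σ D·Y over m':
  (-0.1276+0.1780i)·(-0.0160-0.1906i)  (-0.0904+0.4939i)·(-0.2614+0.2844i)  (+0.1354+0.5096i)·(+0.1623+0.0000i)  (-0.0041-0.0049i)·(+0.2614+0.2844i)  (-0.5905-0.2705i)·(-0.0160+0.1906i)
Y_2^-1(R⁻¹ n̂) = +0.002472-0.161269i

Re=0.0025 Im=-0.1613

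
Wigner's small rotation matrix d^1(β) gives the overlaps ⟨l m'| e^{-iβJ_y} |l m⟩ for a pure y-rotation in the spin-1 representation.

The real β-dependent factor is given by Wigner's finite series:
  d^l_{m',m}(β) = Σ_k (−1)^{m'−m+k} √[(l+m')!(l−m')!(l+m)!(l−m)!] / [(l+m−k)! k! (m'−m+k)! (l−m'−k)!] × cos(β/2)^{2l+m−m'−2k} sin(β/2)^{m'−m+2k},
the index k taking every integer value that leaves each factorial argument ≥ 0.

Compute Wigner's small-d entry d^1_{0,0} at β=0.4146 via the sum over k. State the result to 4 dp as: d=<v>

d^1_{0,0}(β=0.4146) via Wigner's sum:
With c≡cos(β/2)=0.978590 and s≡sin(β/2)=0.205818, N=[1·1·1·1]^{1/2}=1.000000
Admissible k: 0..1 (factorial args all ≥0)
  k=0: (−1)^0·1.0000/(1)·0.9786^2·0.2058^0 = +0.957639
  k=1: (−1)^1·1.0000/(1)·0.9786^0·0.2058^2 = -0.042361
d^1_{0,0}(0.4146) = +0.957639 -0.042361 = +0.915278

d=0.9153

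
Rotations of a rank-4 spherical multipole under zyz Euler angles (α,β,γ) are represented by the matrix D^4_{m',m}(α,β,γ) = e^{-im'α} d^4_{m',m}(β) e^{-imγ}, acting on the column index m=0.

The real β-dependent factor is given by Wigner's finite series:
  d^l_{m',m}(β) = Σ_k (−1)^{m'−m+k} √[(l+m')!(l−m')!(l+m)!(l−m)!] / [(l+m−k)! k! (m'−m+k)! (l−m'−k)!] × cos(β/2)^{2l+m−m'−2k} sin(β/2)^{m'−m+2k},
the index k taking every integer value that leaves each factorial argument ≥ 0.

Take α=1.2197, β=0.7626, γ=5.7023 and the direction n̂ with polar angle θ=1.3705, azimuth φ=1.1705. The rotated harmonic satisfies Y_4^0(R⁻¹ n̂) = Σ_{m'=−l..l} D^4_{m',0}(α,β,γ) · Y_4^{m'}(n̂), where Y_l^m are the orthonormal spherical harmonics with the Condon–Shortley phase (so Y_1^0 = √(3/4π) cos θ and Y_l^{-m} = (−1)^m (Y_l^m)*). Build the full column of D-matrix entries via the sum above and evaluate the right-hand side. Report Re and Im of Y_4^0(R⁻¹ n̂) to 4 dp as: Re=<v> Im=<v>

Need the full column D^4_{m',0} for m'=−4..4 at α=1.2197, β=0.7626, γ=5.7023.
cos(β/2)=0.928182, sin(β/2)=0.372127
d^4_{-4,0}: single k=4 term ⇒ +0.119082;  D = +0.019725-0.117437i
d^4_{-3,0}: k∈[3..4] ⇒ +0.420053 -0.067518 = +0.352535;  D = -0.306372-0.174404i
d^4_{-2,0}: k∈[2..4] ⇒ +0.840045 -0.360071 +0.021704 = +0.501677;  D = -0.382994+0.324030i
d^4_{-1,0}: k∈[1..4] ⇒ +0.987728 -0.952590 +0.153117 -0.004102 = +0.184153;  D = +0.063335+0.172919i
d^4_{0,0}: k∈[0..4] ⇒ +0.550889 -1.416776 +0.512391 -0.036605 +0.000368 = -0.389734;  D = -0.389734+0.000000i
d^4_{1,0}: k∈[0..3] ⇒ -0.987728 +0.952590 -0.153117 +0.004102 = -0.184153;  D = -0.063335+0.172919i
d^4_{2,0}: k∈[0..2] ⇒ +0.840045 -0.360071 +0.021704 = +0.501677;  D = -0.382994-0.324030i
d^4_{3,0}: k∈[0..1] ⇒ -0.420053 +0.067518 = -0.352535;  D = +0.306372-0.174404i
d^4_{4,0}: single k=0 term ⇒ +0.119082;  D = +0.019725+0.117437i
Y_4^{m'}(θ=1.3705,φ=1.1705) and Σ D·Y over m':
  (+0.0197-0.1174i)·(-0.0124+0.4080i)  (-0.3064-0.1744i)·(-0.2185+0.0847i)  (-0.3830+0.3240i)·(+0.1617+0.1667i)  (+0.0633+0.1729i)·(-0.0979+0.2313i)  (-0.3897+0.0000i)·(+0.1975+0.0000i)  (-0.0633+0.1729i)·(+0.0979+0.2313i)  (-0.3830-0.3240i)·(+0.1617-0.1667i)  (+0.3064-0.1744i)·(+0.2185+0.0847i)  (+0.0197+0.1174i)·(-0.0124-0.4080i)
Y_4^0(R⁻¹ n̂) = -0.142482+0.000000i

Re=-0.1425 Im=0.0000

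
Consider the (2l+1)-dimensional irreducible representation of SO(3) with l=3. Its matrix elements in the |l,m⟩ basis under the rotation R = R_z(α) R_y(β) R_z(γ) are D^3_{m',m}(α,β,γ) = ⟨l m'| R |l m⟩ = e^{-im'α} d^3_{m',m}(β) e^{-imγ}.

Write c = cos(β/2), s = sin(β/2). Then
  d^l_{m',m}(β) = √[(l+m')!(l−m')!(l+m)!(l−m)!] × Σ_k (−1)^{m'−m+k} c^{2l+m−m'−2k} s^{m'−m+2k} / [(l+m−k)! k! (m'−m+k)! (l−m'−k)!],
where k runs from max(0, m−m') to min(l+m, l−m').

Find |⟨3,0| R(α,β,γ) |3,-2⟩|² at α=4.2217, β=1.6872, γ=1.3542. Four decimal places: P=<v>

Split into d^3_{0,-2}(β=1.6872) × two z-phases.
Half-angle: c=0.664778, s=0.747041. N=√(6·6·1·120)=65.726707
The bounds max(0,m−m')=0 and min(l+m,l−m')=1 give 2 terms
  k=0: (−1)^2·65.7267/(12)·0.6648^4·0.7470^2 = +0.596974
  k=1: (−1)^3·65.7267/(12)·0.6648^2·0.7470^4 = -0.753862
d^3_{0,-2}(1.6872) = +0.596974 -0.753862 = -0.156887
|D^3_{0,-2}|² = |d^3_{0,-2}(β)|² = (-0.156887)² = 0.024614 (the z-rotation phases have unit modulus)

P=0.0246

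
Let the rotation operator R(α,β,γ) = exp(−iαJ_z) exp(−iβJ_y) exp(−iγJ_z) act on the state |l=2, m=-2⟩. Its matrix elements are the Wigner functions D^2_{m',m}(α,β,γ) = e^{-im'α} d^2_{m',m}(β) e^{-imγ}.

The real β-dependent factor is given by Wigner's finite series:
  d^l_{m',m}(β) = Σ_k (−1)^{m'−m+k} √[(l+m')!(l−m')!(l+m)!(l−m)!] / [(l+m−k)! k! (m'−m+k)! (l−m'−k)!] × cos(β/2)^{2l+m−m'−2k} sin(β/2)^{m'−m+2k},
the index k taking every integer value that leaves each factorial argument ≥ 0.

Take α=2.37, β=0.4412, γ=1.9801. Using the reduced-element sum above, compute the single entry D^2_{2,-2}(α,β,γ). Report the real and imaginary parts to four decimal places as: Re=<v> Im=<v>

First d^2_{2,-2}(β=0.4412), then the phase factors e^{-i(2)α} and e^{-i(-2)γ}:
With c≡cos(β/2)=0.975766 and s≡sin(β/2)=0.218815, N=[24·1·1·24]^{1/2}=24.000000
The bounds max(0,m−m')=0 and min(l+m,l−m')=0 give 1 term
  k=0: (−1)^4·24.0000/(24)·0.9758^0·0.2188^4 = +0.002292
d^2_{2,-2}(0.4412) = +0.002292
Attach z-rotation phases: D = e^{-i(2)(2.37)}·(+0.002292)·e^{-i(-2)(1.9801)} = +0.001630-0.001612i

Re=0.0016 Im=-0.0016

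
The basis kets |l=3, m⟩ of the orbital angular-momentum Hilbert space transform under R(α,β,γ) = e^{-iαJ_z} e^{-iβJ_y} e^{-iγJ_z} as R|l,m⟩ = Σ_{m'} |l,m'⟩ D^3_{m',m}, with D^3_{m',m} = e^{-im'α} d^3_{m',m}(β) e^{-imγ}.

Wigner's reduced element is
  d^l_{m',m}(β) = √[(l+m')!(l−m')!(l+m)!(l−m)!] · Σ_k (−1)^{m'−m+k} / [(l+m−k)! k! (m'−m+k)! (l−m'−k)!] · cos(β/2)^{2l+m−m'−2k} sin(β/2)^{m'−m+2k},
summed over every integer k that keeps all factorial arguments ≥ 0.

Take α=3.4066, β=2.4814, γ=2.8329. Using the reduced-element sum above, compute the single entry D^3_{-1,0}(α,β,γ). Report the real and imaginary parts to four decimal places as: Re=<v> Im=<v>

Re=-0.5432 Im=-0.1474

D^3_{-1,0}(3.4066,2.4814,2.8329) = e^{-i·-1·3.4066}·d^3_{-1,0}(2.4814)·e^{-i·0·2.8329}. Compute d first:
c=cos(2.4814/2)=0.324134, s=sin(2.4814/2)=0.946011; N=√[2·24·6·6]=41.569219
Admissible k: 1..3 (factorial args all ≥0)
  k=1: (−1)^0·41.5692/(12)·0.3241^5·0.9460^1 = +0.011725
  k=2: (−1)^1·41.5692/(4)·0.3241^3·0.9460^3 = -0.299623
  k=3: (−1)^2·41.5692/(12)·0.3241^1·0.9460^5 = +0.850740
d^3_{-1,0}(2.4814) = +0.011725 -0.299623 +0.850740 = +0.562842
Phases: e^{-i·(-1)·3.4066}=-0.965091-0.261916i, e^{-i·(0)·2.8329}=+1.000000+0.000000i ⇒ D=-0.543193-0.147417i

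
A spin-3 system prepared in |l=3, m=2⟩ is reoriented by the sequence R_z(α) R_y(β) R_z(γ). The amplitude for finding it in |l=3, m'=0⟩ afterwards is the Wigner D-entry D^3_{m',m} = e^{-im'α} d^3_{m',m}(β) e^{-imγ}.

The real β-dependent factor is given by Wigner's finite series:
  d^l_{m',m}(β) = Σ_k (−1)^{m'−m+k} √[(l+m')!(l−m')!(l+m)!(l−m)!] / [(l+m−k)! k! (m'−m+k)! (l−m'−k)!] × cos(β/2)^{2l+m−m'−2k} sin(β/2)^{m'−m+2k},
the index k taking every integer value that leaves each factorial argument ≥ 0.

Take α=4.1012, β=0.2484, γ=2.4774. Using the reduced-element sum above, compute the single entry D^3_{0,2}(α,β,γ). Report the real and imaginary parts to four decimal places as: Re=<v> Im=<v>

D^3_{0,2}(4.1012,0.2484,2.4774) = e^{-i·0·4.1012}·d^3_{0,2}(0.2484)·e^{-i·2·2.4774}. Compute d first:
With c≡cos(β/2)=0.992297 and s≡sin(β/2)=0.123881, N=[6·6·120·1]^{1/2}=65.726707
k: max(0,(2)−(0))=2 … min(3+(2),3−(0))=3
  k=2: (−1)^0·65.7267/(12)·0.9923^4·0.1239^2 = +0.081496
  k=3: (−1)^1·65.7267/(12)·0.9923^2·0.1239^4 = -0.001270
d^3_{0,2}(0.2484) = +0.081496 -0.001270 = +0.080226
Phases: e^{-i·(0)·4.1012}=+1.000000+0.000000i, e^{-i·(2)·2.4774}=+0.240044+0.970762i ⇒ D=+0.019258+0.077880i

Re=0.0193 Im=0.0779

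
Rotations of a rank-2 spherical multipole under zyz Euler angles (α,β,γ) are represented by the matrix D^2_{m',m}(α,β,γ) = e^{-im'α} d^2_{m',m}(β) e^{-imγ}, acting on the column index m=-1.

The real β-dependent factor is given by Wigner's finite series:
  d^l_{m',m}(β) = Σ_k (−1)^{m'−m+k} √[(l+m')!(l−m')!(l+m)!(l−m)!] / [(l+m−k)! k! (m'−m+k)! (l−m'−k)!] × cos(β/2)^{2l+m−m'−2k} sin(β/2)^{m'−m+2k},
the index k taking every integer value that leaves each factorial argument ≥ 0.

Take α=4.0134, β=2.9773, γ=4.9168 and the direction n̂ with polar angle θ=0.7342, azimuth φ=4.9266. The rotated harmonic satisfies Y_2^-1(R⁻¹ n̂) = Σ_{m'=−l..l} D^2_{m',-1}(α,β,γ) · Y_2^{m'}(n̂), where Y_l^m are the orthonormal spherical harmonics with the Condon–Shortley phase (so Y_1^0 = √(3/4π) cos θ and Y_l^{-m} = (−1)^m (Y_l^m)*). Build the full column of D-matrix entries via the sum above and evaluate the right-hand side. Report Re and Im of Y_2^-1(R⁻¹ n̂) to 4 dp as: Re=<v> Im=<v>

Re=0.3217 Im=-0.2091

Need the full column D^2_{m',-1} for m'=−2..2 at α=4.0134, β=2.9773, γ=4.9168.
cos(β/2)=0.082054, sin(β/2)=0.996628
d^2_{-2,-1}: single k=1 term ⇒ +0.001101;  D = +0.001024+0.000406i
d^2_{-1,-1}: k∈[0..1] ⇒ +0.000045 -0.020063 = -0.020017;  D = +0.017619-0.009501i
d^2_{0,-1}: k∈[0..1] ⇒ -0.001349 +0.198964 = +0.197615;  D = +0.040114-0.193501i
d^2_{1,-1}: k∈[0..1] ⇒ +0.020063 -0.986580 = -0.966517;  D = -0.598219-0.759137i
d^2_{2,-1}: single k=0 term ⇒ -0.162453;  D = +0.162372+0.005131i
Y_2^{m'}(θ=0.7342,φ=4.9266) and Σ D·Y over m':
  (+0.0010+0.0004i)·(-0.1577+0.0720i)  (+0.0176-0.0095i)·(+0.0817+0.3755i)  (+0.0401-0.1935i)·(+0.2061+0.0000i)  (-0.5982-0.7591i)·(-0.0817+0.3755i)  (+0.1624+0.0051i)·(-0.1577-0.0720i)
Y_2^-1(R⁻¹ n̂) = +0.321738-0.209133i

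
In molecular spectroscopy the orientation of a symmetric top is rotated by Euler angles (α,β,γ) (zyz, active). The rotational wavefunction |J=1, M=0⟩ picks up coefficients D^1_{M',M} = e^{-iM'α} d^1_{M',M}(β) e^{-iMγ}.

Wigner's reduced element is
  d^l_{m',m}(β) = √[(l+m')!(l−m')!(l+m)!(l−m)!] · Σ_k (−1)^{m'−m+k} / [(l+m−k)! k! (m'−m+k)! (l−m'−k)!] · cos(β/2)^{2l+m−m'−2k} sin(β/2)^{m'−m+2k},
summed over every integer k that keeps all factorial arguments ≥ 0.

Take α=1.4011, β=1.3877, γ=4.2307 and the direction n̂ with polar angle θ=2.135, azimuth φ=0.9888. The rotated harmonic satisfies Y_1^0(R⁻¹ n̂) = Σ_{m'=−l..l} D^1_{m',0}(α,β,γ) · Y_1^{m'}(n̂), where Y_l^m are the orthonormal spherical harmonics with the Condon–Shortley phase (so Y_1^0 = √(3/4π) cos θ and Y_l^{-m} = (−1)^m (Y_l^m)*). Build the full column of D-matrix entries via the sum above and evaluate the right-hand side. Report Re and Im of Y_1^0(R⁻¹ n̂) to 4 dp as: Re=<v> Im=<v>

Re=0.3244 Im=0.0000

Need the full column D^1_{m',0} for m'=−1..1 at α=1.4011, β=1.3877, γ=4.2307.
cos(β/2)=0.768790, sin(β/2)=0.639502
d^1_{-1,0}: single k=1 term ⇒ +0.695287;  D = +0.117422+0.685300i
d^1_{0,0}: k∈[0..1] ⇒ +0.591038 -0.408962 = +0.182075;  D = +0.182075+0.000000i
d^1_{1,0}: single k=0 term ⇒ -0.695287;  D = -0.117422+0.685300i
Y_1^{m'}(θ=2.135,φ=0.9888) and Σ D·Y over m':
  (+0.1174+0.6853i)·(+0.1605-0.2439i)  (+0.1821+0.0000i)·(-0.2613+0.0000i)  (-0.1174+0.6853i)·(-0.1605-0.2439i)
Y_1^0(R⁻¹ n̂) = +0.324383+0.000000i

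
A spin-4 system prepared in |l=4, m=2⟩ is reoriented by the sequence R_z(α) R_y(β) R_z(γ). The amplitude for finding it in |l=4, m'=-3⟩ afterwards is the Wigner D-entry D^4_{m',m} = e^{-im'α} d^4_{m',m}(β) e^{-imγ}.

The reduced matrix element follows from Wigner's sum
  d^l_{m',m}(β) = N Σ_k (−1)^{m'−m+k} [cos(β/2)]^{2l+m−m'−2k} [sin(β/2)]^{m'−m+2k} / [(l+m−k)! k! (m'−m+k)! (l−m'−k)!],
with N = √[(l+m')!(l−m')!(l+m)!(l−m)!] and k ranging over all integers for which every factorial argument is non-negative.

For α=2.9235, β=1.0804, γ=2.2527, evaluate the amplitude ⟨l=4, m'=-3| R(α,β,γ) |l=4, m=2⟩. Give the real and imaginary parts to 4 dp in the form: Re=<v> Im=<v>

Split into d^4_{-3,2}(β=1.0804) × two z-phases.
With c≡cos(β/2)=0.857606 and s≡sin(β/2)=0.514308, N=[1·5040·720·2]^{1/2}=2693.993318
The bounds max(0,m−m')=5 and min(l+m,l−m')=6 give 2 terms
  k=5: (−1)^0·2693.9933/(240)·0.8576^3·0.5143^5 = +0.254779
  k=6: (−1)^1·2693.9933/(720)·0.8576^1·0.5143^7 = -0.030543
d^4_{-3,2}(1.0804) = +0.254779 -0.030543 = +0.224236
Attach z-rotation phases: D = e^{-i(-3)(2.9235)}·(+0.224236)·e^{-i(2)(2.2527)} = -0.096987-0.202176i

Re=-0.0970 Im=-0.2022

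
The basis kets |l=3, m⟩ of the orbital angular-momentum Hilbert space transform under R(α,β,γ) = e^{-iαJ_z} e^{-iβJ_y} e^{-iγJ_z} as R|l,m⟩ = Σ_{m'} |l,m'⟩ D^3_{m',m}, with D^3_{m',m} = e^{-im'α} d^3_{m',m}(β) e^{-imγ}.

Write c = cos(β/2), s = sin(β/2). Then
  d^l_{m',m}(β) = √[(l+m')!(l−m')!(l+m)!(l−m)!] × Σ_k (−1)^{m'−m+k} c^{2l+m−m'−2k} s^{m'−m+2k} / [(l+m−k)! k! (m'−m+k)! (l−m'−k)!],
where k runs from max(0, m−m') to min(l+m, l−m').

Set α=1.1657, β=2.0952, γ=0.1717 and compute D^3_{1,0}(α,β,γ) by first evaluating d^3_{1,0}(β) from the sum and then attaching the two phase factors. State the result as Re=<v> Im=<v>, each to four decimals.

Re=-0.0374 Im=0.0873

First d^3_{1,0}(β=2.0952), then the phase factors e^{-i(1)α} and e^{-i(0)γ}:
With c≡cos(β/2)=0.499651 and s≡sin(β/2)=0.866227, N=[24·2·6·6]^{1/2}=41.569219
k: max(0,(0)−(1))=0 … min(3+(0),3−(1))=2
  k=0: (−1)^1·41.5692/(12)·0.4997^5·0.8662^1 = -0.093445
  k=1: (−1)^2·41.5692/(4)·0.4997^3·0.8662^3 = +0.842573
  k=2: (−1)^3·41.5692/(12)·0.4997^1·0.8662^5 = -0.844141
d^3_{1,0}(2.0952) = -0.093445 +0.842573 -0.844141 = -0.095013
Phases: e^{-i·(1)·1.1657}=+0.394107-0.919064i, e^{-i·(0)·0.1717}=+1.000000+0.000000i ⇒ D=-0.037445+0.087323i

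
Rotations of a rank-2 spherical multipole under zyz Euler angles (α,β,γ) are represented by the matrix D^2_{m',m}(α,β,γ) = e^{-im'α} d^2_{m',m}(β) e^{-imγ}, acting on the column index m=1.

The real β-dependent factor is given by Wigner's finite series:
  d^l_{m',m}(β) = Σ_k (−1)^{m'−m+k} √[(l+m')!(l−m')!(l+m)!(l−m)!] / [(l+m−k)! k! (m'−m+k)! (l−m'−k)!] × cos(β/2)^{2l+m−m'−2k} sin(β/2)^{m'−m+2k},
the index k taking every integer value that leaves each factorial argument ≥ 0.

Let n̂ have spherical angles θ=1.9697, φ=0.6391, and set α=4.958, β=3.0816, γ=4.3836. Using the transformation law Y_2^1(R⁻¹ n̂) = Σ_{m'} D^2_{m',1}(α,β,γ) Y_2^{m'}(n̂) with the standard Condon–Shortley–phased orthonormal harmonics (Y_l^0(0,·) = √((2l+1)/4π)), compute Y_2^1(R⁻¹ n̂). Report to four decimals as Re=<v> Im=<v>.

Need the full column D^2_{m',1} for m'=−2..2 at α=4.958, β=3.0816, γ=4.3836.
cos(β/2)=0.029992, sin(β/2)=0.999550
d^2_{-2,1}: single k=3 term ⇒ +0.059903;  D = +0.043798-0.040866i
d^2_{-1,1}: k∈[2..3] ⇒ +0.002696 -0.998202 = -0.995506;  D = -0.835745-0.540889i
d^2_{0,1}: k∈[1..2] ⇒ +0.000066 -0.073366 = -0.073300;  D = +0.023668-0.069373i
d^2_{1,1}: k∈[0..1] ⇒ +0.000001 -0.002696 = -0.002695;  D = +0.002686+0.000224i
d^2_{2,1}: single k=0 term ⇒ -0.000054;  D = +0.000009+0.000053i
Y_2^{m'}(θ=1.9697,φ=0.6391) and Σ D·Y over m':
  (+0.0438-0.0409i)·(+0.0946-0.3141i)  (-0.8357-0.5409i)·(-0.2219+0.1649i)  (+0.0237-0.0694i)·(-0.1727+0.0000i)  (+0.0027+0.0002i)·(+0.2219+0.1649i)  (+0.0000+0.0001i)·(+0.0946+0.3141i)
Y_2^1(R⁻¹ n̂) = +0.262453-0.022941i

Re=0.2625 Im=-0.0229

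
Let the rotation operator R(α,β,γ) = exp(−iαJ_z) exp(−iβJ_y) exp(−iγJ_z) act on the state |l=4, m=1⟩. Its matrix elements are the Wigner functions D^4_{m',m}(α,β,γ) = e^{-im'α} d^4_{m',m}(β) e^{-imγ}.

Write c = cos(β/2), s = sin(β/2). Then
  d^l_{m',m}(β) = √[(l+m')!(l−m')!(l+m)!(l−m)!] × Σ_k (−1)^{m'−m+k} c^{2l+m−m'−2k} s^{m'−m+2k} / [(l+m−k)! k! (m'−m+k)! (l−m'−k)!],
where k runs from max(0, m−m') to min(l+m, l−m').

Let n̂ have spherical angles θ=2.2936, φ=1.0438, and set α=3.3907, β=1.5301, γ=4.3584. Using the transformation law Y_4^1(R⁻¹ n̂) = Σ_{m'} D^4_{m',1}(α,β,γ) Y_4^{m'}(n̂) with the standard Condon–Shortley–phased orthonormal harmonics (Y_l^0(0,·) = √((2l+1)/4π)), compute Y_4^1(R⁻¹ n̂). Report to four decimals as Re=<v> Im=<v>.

Need the full column D^4_{m',1} for m'=−4..4 at α=3.3907, β=1.5301, γ=4.3584.
cos(β/2)=0.721348, sin(β/2)=0.692573
d^4_{-4,1}: single k=5 term ⇒ +0.447565;  D = -0.436740+0.097837i
d^4_{-3,1}: k∈[4..5] ⇒ +0.824062 -0.455778 = +0.368285;  D = +0.328437-0.166622i
d^4_{-2,1}: k∈[3..5] ⇒ +0.917561 -1.268727 +0.233905 = -0.117260;  D = +0.088266-0.077196i
d^4_{-1,1}: k∈[2..5] ⇒ +0.675770 -1.868798 +0.861339 -0.052933 = -0.384621;  D = -0.218155+0.316767i
d^4_{0,1}: k∈[1..4] ⇒ +0.314770 -1.740950 +1.604827 -0.246558 = -0.067911;  D = +0.023541-0.063701i
d^4_{1,1}: k∈[0..3] ⇒ +0.073309 -1.013656 +1.868798 -0.574226 = +0.354225;  D = +0.037084-0.352279i
d^4_{2,1}: k∈[0..2] ⇒ -0.298617 +1.376342 -0.845818 = +0.231907;  D = +0.033331+0.229499i
d^4_{3,1}: k∈[0..1] ⇒ +0.536376 -0.824062 = -0.287686;  D = +0.110261+0.265718i
d^4_{4,1}: single k=0 term ⇒ -0.485528;  D = -0.290905-0.388731i
Y_4^{m'}(θ=2.2936,φ=1.0438) and Σ D·Y over m':
  (-0.4367+0.0978i)·(-0.0716+0.1203i)  (+0.3284-0.1666i)·(+0.3492+0.0036i)  (+0.0883-0.0772i)·(-0.1918-0.3375i)  (-0.2182+0.3168i)·(-0.0074+0.0128i)  (+0.0235-0.0637i)·(-0.3624+0.0000i)  (+0.0371-0.3523i)·(+0.0074+0.0128i)  (+0.0333+0.2295i)·(-0.1918+0.3375i)  (+0.1103+0.2657i)·(-0.3492+0.0036i)  (-0.2909-0.3887i)·(-0.0716-0.1203i)
Y_4^1(R⁻¹ n̂) = -0.063552-0.178070i

Re=-0.0636 Im=-0.1781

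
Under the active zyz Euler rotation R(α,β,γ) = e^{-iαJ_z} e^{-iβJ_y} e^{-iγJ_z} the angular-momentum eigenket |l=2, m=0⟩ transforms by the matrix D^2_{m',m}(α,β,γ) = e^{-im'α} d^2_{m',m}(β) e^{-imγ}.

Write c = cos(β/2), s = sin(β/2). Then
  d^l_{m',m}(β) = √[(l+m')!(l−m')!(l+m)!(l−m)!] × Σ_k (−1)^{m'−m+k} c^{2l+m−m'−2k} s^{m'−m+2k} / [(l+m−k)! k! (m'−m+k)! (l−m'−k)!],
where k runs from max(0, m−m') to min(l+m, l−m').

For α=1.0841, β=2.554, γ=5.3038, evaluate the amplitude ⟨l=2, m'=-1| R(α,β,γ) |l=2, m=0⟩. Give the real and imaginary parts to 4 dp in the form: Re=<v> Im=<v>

Re=-0.2643 Im=-0.4995

D^2_{-1,0}(1.0841,2.554,5.3038) = e^{-i·-1·1.0841}·d^2_{-1,0}(2.554)·e^{-i·0·5.3038}. Compute d first:
c=cos(2.554/2)=0.289588, s=sin(2.554/2)=0.957151; N=√[1·6·2·2]=4.898979
The bounds max(0,m−m')=1 and min(l+m,l−m')=2 give 2 terms
  k=1: (−1)^0·4.8990/(2)·0.2896^3·0.9572^1 = +0.056937
  k=2: (−1)^1·4.8990/(2)·0.2896^1·0.9572^3 = -0.622011
d^2_{-1,0}(2.554) = +0.056937 -0.622011 = -0.565074
D = (+0.467708+0.883883i)·(-0.565074)·(+1.000000+0.000000i) = -0.264290-0.499459i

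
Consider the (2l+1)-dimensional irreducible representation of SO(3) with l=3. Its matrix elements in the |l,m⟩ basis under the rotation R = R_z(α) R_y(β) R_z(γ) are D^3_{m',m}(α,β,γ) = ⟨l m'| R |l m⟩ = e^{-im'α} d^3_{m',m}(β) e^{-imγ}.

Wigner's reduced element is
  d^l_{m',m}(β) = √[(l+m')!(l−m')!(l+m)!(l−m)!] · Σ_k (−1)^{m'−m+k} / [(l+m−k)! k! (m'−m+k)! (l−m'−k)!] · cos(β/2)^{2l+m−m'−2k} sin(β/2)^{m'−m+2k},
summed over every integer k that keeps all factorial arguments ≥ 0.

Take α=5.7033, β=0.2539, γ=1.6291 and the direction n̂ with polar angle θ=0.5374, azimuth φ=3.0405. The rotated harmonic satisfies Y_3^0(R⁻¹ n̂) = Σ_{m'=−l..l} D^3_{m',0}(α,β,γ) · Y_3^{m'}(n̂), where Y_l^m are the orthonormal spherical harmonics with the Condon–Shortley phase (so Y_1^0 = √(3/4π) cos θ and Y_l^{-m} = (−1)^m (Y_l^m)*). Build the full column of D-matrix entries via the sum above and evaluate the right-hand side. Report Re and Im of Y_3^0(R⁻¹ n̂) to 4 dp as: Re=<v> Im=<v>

Re=-0.1143 Im=0.0000

Need the full column D^3_{m',0} for m'=−3..3 at α=5.7033, β=0.2539, γ=1.6291.
cos(β/2)=0.991953, sin(β/2)=0.126609
d^3_{-3,0}: single k=3 term ⇒ +0.008859;  D = -0.001489-0.008733i
d^3_{-2,0}: k∈[2..3] ⇒ +0.085007 -0.001385 = +0.083622;  D = +0.033411-0.076658i
d^3_{-1,0}: k∈[1..3] ⇒ +0.421222 -0.020586 +0.000112 = +0.400747;  D = +0.335235-0.219581i
d^3_{0,0}: k∈[0..3] ⇒ +0.952677 -0.139681 +0.002276 -0.000004 = +0.815267;  D = +0.815267+0.000000i
d^3_{1,0}: k∈[0..2] ⇒ -0.421222 +0.020586 -0.000112 = -0.400747;  D = -0.335235-0.219581i
d^3_{2,0}: k∈[0..1] ⇒ +0.085007 -0.001385 = +0.083622;  D = +0.033411+0.076658i
d^3_{3,0}: single k=0 term ⇒ -0.008859;  D = +0.001489-0.008733i
Y_3^{m'}(θ=0.5374,φ=3.0405) and Σ D·Y over m':
  (-0.0015-0.0087i)·(-0.0534-0.0167i)  (+0.0334-0.0767i)·(+0.2254+0.0462i)  (+0.3352-0.2196i)·(-0.4427-0.0449i)  (+0.8153+0.0000i)·(+0.2211+0.0000i)  (-0.3352-0.2196i)·(+0.4427-0.0449i)  (+0.0334+0.0767i)·(+0.2254-0.0462i)  (+0.0015-0.0087i)·(+0.0534-0.0167i)
Y_3^0(R⁻¹ n̂) = -0.114266+0.000000i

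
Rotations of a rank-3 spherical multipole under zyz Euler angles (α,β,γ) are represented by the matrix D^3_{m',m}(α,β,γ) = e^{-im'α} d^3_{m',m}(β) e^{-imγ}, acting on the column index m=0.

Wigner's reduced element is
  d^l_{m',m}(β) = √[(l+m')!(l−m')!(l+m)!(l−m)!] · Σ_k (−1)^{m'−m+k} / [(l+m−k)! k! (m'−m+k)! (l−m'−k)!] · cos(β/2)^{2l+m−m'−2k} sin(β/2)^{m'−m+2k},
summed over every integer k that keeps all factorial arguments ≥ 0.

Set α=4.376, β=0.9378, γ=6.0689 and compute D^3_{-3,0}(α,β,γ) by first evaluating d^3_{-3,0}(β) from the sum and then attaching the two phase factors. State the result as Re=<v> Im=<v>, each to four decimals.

First d^3_{-3,0}(β=0.9378), then the phase factors e^{-i(-3)α} and e^{-i(0)γ}:
With c≡cos(β/2)=0.892066 and s≡sin(β/2)=0.451905, N=[1·720·6·6]^{1/2}=160.996894
Admissible k: 3..3 (factorial args all ≥0)
  k=3: (−1)^0·160.9969/(36)·0.8921^3·0.4519^3 = +0.292987
d^3_{-3,0}(0.9378) = +0.292987
Attach z-rotation phases: D = e^{-i(-3)(4.376)}·(+0.292987)·e^{-i(0)(6.0689)} = +0.247981+0.156035i

Re=0.2480 Im=0.1560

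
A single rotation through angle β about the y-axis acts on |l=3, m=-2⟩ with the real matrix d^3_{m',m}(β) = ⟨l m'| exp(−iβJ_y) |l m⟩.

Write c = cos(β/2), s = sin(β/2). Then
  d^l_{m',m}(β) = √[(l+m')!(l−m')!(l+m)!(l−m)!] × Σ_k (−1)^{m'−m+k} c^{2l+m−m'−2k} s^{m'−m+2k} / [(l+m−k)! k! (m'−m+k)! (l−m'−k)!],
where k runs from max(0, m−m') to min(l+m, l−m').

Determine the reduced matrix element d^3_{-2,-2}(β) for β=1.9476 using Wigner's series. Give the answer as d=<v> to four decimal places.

d=-0.3100

d^3_{-2,-2}(β=1.9476) via Wigner's sum:
With c≡cos(β/2)=0.562161 and s≡sin(β/2)=0.827028, N=[1·120·1·120]^{1/2}=120.000000
The bounds max(0,m−m')=0 and min(l+m,l−m')=1 give 2 terms
  k=0: (−1)^0·120.0000/(120)·0.5622^6·0.8270^0 = +0.031562
  k=1: (−1)^1·120.0000/(24)·0.5622^4·0.8270^2 = -0.341549
d^3_{-2,-2}(1.9476) = +0.031562 -0.341549 = -0.309987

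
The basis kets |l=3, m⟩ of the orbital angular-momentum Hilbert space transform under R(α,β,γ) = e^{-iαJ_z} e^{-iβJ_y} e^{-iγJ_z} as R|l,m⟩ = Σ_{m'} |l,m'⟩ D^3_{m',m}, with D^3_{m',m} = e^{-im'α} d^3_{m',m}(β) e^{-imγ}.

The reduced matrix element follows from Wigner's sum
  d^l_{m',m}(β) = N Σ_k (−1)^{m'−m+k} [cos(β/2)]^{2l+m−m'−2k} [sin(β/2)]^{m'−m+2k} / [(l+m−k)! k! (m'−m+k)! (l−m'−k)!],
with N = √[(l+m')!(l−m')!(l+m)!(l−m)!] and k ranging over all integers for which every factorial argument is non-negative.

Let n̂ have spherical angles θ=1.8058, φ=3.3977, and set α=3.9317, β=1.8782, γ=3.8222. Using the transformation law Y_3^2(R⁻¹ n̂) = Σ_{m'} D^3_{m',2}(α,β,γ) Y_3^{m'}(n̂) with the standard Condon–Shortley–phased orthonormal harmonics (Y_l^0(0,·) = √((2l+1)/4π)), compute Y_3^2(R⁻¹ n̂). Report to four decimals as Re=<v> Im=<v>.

Need the full column D^3_{m',2} for m'=−3..3 at α=3.9317, β=1.8782, γ=3.8222.
cos(β/2)=0.590515, sin(β/2)=0.807027
d^3_{-3,2}: single k=5 term ⇒ +0.495161;  D = -0.263731-0.419083i
d^3_{-2,2}: k∈[4..5] ⇒ +0.739577 -0.276267 = +0.463311;  D = +0.452244+0.100656i
d^3_{-1,2}: k∈[3..4] ⇒ +0.684520 -0.639250 = +0.045270;  D = -0.038085+0.024471i
d^3_{0,2}: k∈[2..3] ⇒ +0.433770 -0.810166 = -0.376396;  D = -0.078310+0.368160i
d^3_{1,2}: k∈[1..2] ⇒ +0.183249 -0.684520 = -0.501271;  D = -0.274929-0.419150i
d^3_{2,2}: k∈[0..1] ⇒ +0.042402 -0.395976 = -0.353574;  D = +0.346515+0.070301i
d^3_{3,2}: single k=0 term ⇒ -0.141944;  D = -0.117951+0.078965i
Y_3^{m'}(θ=1.8058,φ=3.3977) and Σ D·Y over m':
  (-0.2637-0.4191i)·(-0.2760+0.2667i)  (+0.4522+0.1007i)·(-0.1962+0.1103i)  (-0.0381+0.0245i)·(+0.2216-0.0580i)  (-0.0783+0.3682i)·(+0.2371+0.0000i)  (-0.2749-0.4191i)·(-0.2216-0.0580i)  (+0.3465+0.0703i)·(-0.1962-0.1103i)  (-0.1180+0.0790i)·(+0.2760+0.2667i)
Y_3^2(R⁻¹ n̂) = -0.018100+0.217554i

Re=-0.0181 Im=0.2176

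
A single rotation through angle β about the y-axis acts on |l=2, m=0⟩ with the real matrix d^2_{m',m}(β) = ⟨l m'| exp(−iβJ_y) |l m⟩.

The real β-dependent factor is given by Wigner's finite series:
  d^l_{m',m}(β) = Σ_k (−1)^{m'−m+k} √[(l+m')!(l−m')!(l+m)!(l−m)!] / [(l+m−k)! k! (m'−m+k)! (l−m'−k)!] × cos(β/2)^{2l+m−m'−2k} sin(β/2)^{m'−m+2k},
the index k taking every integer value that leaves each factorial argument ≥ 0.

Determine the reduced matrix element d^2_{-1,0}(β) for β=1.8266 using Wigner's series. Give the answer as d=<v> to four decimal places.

d=-0.2998

d^2_{-1,0}(β=1.8266) via Wigner's sum:
c=cos(1.8266/2)=0.611137, s=sin(1.8266/2)=0.791525; N=√[1·6·2·2]=4.898979
k: max(0,(0)−(-1))=1 … min(2+(0),2−(-1))=2
  k=1: (−1)^0·4.8990/(2)·0.6111^3·0.7915^1 = +0.442544
  k=2: (−1)^1·4.8990/(2)·0.6111^1·0.7915^3 = -0.742348
d^2_{-1,0}(1.8266) = +0.442544 -0.742348 = -0.299805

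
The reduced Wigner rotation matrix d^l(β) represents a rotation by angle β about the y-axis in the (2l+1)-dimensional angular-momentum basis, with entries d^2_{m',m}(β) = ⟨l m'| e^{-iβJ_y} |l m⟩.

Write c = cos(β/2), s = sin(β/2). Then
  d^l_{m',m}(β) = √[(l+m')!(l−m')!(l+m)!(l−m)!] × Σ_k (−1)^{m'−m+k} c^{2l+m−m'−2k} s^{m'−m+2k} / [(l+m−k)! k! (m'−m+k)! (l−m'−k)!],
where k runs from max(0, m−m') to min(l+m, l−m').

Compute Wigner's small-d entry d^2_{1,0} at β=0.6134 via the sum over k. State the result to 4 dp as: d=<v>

d^2_{1,0}(β=0.6134) via Wigner's sum:
Half-angle: c=0.953335, s=0.301914. N=√(6·1·2·2)=4.898979
k∈{0,1} keeps every argument non-negative
  k=0: (−1)^1·4.8990/(2)·0.9533^3·0.3019^1 = -0.640761
  k=1: (−1)^2·4.8990/(2)·0.9533^1·0.3019^3 = +0.064265
d^2_{1,0}(0.6134) = -0.640761 +0.064265 = -0.576496

d=-0.5765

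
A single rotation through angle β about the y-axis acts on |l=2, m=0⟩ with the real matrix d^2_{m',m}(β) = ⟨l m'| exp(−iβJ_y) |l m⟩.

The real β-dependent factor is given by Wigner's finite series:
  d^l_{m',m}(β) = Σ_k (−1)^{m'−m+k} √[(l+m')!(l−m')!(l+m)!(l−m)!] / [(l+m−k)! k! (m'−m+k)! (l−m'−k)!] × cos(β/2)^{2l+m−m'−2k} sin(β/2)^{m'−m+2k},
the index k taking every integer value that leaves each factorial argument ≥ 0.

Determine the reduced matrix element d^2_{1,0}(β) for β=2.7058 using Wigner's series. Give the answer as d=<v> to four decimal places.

d^2_{1,0}(β=2.7058) via Wigner's sum:
Half-angle: c=0.216176, s=0.976354. N=√(6·1·2·2)=4.898979
k: max(0,(0)−(1))=0 … min(2+(0),2−(1))=1
  k=0: (−1)^1·4.8990/(2)·0.2162^3·0.9764^1 = -0.024161
  k=1: (−1)^2·4.8990/(2)·0.2162^1·0.9764^3 = +0.492840
d^2_{1,0}(2.7058) = -0.024161 +0.492840 = +0.468679

d=0.4687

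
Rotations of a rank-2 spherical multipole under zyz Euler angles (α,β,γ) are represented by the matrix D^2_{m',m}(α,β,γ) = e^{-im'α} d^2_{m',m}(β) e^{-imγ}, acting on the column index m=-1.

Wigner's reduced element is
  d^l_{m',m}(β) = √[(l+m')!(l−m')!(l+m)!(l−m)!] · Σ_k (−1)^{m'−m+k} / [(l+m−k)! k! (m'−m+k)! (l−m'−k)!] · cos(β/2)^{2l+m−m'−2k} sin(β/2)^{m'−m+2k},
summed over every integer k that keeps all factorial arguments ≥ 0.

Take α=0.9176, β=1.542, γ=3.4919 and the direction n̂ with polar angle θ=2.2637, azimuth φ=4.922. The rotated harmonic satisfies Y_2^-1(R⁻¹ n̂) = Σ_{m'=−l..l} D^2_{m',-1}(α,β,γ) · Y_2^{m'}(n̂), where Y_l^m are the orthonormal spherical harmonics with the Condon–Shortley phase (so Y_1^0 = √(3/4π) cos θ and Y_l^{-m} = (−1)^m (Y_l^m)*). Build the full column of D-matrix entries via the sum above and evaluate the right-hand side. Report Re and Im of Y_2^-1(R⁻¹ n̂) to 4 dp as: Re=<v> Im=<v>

Need the full column D^2_{m',-1} for m'=−2..2 at α=0.9176, β=1.542, γ=3.4919.
cos(β/2)=0.717214, sin(β/2)=0.696853
d^2_{-2,-1}: single k=1 term ⇒ +0.514183;  D = +0.296541-0.420057i
d^2_{-1,-1}: k∈[0..1] ⇒ +0.264603 -0.749378 = -0.484775;  D = +0.144598+0.462707i
d^2_{0,-1}: k∈[0..1] ⇒ -0.629743 +0.594494 = -0.035249;  D = +0.033108+0.012097i
d^2_{1,-1}: k∈[0..1] ⇒ +0.749378 -0.235811 = +0.513567;  D = -0.433121+0.275966i
d^2_{2,-1}: single k=0 term ⇒ -0.485403;  D = +0.041647-0.483613i
Y_2^{m'}(θ=2.2637,φ=4.922) and Σ D·Y over m':
  (+0.2965-0.4201i)·(-0.2089+0.0931i)  (+0.1446+0.4627i)·(-0.0790-0.3714i)  (+0.0331+0.0121i)·(+0.0707+0.0000i)  (-0.4331+0.2760i)·(+0.0790-0.3714i)  (+0.0416-0.4836i)·(-0.2089-0.0931i)
Y_2^-1(R⁻¹ n̂) = +0.154471+0.305718i

Re=0.1545 Im=0.3057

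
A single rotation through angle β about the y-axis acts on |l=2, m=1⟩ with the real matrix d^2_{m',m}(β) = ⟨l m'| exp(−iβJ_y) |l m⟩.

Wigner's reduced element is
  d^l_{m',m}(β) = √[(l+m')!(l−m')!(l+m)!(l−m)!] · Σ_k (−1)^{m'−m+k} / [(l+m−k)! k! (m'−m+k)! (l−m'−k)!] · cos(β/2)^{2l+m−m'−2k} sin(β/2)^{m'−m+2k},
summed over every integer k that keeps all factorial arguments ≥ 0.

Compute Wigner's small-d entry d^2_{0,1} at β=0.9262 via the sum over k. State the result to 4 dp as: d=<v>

d=0.5883

d^2_{0,1}(β=0.9262) via Wigner's sum:
With c≡cos(β/2)=0.894672 and s≡sin(β/2)=0.446724, N=[2·2·6·1]^{1/2}=4.898979
k∈{1,2} keeps every argument non-negative
  k=1: (−1)^0·4.8990/(2)·0.8947^3·0.4467^1 = +0.783621
  k=2: (−1)^1·4.8990/(2)·0.8947^1·0.4467^3 = -0.195369
d^2_{0,1}(0.9262) = +0.783621 -0.195369 = +0.588252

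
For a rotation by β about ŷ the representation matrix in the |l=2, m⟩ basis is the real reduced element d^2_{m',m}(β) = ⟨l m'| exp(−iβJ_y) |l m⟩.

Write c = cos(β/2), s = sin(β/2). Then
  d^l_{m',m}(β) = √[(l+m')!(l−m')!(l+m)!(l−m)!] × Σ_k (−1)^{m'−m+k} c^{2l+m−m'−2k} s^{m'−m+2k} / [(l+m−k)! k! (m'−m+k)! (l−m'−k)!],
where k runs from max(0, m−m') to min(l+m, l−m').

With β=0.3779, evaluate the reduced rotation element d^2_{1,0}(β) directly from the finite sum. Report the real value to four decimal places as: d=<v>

d^2_{1,0}(β=0.3779) via Wigner's sum:
c=cos(0.3779/2)=0.982202, s=sin(0.3779/2)=0.187828; N=√[6·1·2·2]=4.898979
k∈{0,1} keeps every argument non-negative
  k=0: (−1)^1·4.8990/(2)·0.9822^3·0.1878^1 = -0.435951
  k=1: (−1)^2·4.8990/(2)·0.9822^1·0.1878^3 = +0.015942
d^2_{1,0}(0.3779) = -0.435951 +0.015942 = -0.420009

d=-0.4200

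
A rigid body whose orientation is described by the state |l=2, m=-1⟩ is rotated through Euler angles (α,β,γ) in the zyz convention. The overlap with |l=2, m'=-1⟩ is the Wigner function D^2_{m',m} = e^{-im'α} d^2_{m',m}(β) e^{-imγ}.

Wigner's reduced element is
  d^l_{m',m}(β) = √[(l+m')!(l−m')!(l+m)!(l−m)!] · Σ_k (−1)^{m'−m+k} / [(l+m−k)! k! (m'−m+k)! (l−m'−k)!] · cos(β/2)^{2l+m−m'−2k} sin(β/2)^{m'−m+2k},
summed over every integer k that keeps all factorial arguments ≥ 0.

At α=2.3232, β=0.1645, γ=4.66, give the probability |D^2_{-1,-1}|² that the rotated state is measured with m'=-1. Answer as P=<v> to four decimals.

D^2_{-1,-1}(2.3232,0.1645,4.66) = e^{-i·-1·2.3232}·d^2_{-1,-1}(0.1645)·e^{-i·-1·4.66}. Compute d first:
With c≡cos(β/2)=0.996619 and s≡sin(β/2)=0.082157, N=[1·6·1·6]^{1/2}=6.000000
The bounds max(0,m−m')=0 and min(l+m,l−m')=1 give 2 terms
  k=0: (−1)^0·6.0000/(6)·0.9966^4·0.0822^0 = +0.986546
  k=1: (−1)^1·6.0000/(2)·0.9966^2·0.0822^2 = -0.020113
d^2_{-1,-1}(0.1645) = +0.986546 -0.020113 = +0.966433
|D^2_{-1,-1}|² = |d^2_{-1,-1}(β)|² = (+0.966433)² = 0.933993 (the z-rotation phases have unit modulus)

P=0.9340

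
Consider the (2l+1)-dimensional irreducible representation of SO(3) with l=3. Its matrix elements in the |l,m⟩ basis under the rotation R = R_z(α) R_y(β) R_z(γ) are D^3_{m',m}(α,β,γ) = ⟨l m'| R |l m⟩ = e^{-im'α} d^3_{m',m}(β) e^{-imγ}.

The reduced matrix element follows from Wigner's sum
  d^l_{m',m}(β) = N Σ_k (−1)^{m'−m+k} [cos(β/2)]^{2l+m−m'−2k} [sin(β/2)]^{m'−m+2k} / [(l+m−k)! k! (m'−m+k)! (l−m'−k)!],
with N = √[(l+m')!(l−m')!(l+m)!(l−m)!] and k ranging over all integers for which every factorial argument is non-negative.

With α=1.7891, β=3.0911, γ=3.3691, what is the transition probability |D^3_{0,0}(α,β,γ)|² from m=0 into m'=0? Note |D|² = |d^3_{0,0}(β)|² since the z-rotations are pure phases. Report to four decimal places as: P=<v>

P=0.9848

Split into d^3_{0,0}(β=3.0911) × two z-phases.
c=cos(3.0911/2)=0.025244, s=sin(3.0911/2)=0.999681; N=√[6·6·6·6]=36.000000
k∈{0,1,2,3} keeps every argument non-negative
  k=0: (−1)^0·36.0000/(36)·0.0252^6·0.9997^0 = +0.000000
  k=1: (−1)^1·36.0000/(4)·0.0252^4·0.9997^2 = -0.000004
  k=2: (−1)^2·36.0000/(4)·0.0252^2·0.9997^4 = +0.005728
  k=3: (−1)^3·36.0000/(36)·0.0252^0·0.9997^6 = -0.998089
d^3_{0,0}(3.0911) = +0.000000 -0.000004 +0.005728 -0.998089 = -0.992365
|D^3_{0,0}|² = |d^3_{0,0}(β)|² = (-0.992365)² = 0.984789 (the z-rotation phases have unit modulus)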